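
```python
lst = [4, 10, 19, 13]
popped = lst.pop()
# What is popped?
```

13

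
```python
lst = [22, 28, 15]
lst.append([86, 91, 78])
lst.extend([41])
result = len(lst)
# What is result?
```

After line 1: lst = [22, 28, 15]
After line 2 (append adds [86, 91, 78] as single element): lst = [22, 28, 15, [86, 91, 78]]
After line 3 (extend unpacks [41], adds 41): lst = [22, 28, 15, [86, 91, 78], 41]
After line 4: result = len(lst) = 5

5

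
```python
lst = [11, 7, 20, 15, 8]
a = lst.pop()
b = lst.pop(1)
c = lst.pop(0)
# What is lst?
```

After line 1: lst = [11, 7, 20, 15, 8]
After line 2 (pop() -> a = 8): lst = [11, 7, 20, 15]
After line 3 (pop(1) -> b = 7): lst = [11, 20, 15]
After line 4 (pop(0) -> c = 11): lst = [20, 15]

[20, 15]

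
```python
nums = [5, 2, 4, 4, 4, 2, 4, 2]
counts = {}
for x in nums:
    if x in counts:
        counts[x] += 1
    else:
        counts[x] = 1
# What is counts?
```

Initial: counts = {}, nums = [5, 2, 4, 4, 4, 2, 4, 2]
See 5: counts = {5: 1}
See 2: counts = {5: 1, 2: 1}
See 4: counts = {5: 1, 2: 1, 4: 1}
See 4: counts = {5: 1, 2: 1, 4: 2}
See 4: counts = {5: 1, 2: 1, 4: 3}
See 2: counts = {5: 1, 2: 2, 4: 3}
See 4: counts = {5: 1, 2: 2, 4: 4}
See 2: counts = {5: 1, 2: 3, 4: 4}

{5: 1, 2: 3, 4: 4}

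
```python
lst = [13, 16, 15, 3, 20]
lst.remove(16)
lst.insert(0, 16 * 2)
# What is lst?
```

After line 1: lst = [13, 16, 15, 3, 20]
After line 2 (remove first 16): lst = [13, 15, 3, 20]
After line 3 (insert 32 at index 0): lst = [32, 13, 15, 3, 20]

[32, 13, 15, 3, 20]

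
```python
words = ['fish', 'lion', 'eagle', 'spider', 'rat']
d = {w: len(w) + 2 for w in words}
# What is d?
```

{'fish': 6, 'lion': 6, 'eagle': 7, 'spider': 8, 'rat': 5}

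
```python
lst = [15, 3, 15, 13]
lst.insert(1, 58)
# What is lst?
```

[15, 58, 3, 15, 13]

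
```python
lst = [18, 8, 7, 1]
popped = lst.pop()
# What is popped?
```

1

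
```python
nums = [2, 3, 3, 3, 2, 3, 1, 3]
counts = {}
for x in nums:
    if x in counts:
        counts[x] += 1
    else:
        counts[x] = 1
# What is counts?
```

Initial: counts = {}, nums = [2, 3, 3, 3, 2, 3, 1, 3]
See 2: counts = {2: 1}
See 3: counts = {2: 1, 3: 1}
See 3: counts = {2: 1, 3: 2}
See 3: counts = {2: 1, 3: 3}
See 2: counts = {2: 2, 3: 3}
See 3: counts = {2: 2, 3: 4}
See 1: counts = {2: 2, 3: 4, 1: 1}
See 3: counts = {2: 2, 3: 5, 1: 1}

{2: 2, 3: 5, 1: 1}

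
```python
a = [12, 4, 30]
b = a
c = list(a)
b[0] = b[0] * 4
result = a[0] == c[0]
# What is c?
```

After line 1: a = [12, 4, 30]
After line 2 (b = a, alias): a = [12, 4, 30], b = [12, 4, 30]
After line 3 (c = list(a) is a copy, new object): c = [12, 4, 30]
After line 4 (b[0] = 12 * 4 = 48; mutates shared a/b): a = b = [48, 4, 30], c = [12, 4, 30]
After line 5 (a[0] = 48, c[0] = 12; result = False)

[12, 4, 30]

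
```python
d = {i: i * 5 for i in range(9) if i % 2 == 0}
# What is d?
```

{0: 0, 2: 10, 4: 20, 6: 30, 8: 40}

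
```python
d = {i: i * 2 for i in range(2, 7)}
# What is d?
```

{2: 4, 3: 6, 4: 8, 5: 10, 6: 12}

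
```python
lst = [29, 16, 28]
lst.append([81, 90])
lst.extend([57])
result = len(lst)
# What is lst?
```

After line 1: lst = [29, 16, 28]
After line 2 (append adds [81, 90] as single element): lst = [29, 16, 28, [81, 90]]
After line 3 (extend unpacks [57], adds 57): lst = [29, 16, 28, [81, 90], 57]
After line 4: result = len(lst) = 5

[29, 16, 28, [81, 90], 57]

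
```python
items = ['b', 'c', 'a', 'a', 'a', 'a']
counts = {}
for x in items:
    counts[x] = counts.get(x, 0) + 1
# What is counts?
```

Initial: counts = {}, items = ['b', 'c', 'a', 'a', 'a', 'a']
See 'b': counts = {'b': 1}
See 'c': counts = {'b': 1, 'c': 1}
See 'a': counts = {'b': 1, 'c': 1, 'a': 1}
See 'a': counts = {'b': 1, 'c': 1, 'a': 2}
See 'a': counts = {'b': 1, 'c': 1, 'a': 3}
See 'a': counts = {'b': 1, 'c': 1, 'a': 4}

{'b': 1, 'c': 1, 'a': 4}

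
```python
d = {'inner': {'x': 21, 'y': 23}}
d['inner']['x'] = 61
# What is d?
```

After line 1: d = {'inner': {'x': 21, 'y': 23}}
After line 2 (inner x overwritten): d = {'inner': {'x': 61, 'y': 23}}

{'inner': {'x': 61, 'y': 23}}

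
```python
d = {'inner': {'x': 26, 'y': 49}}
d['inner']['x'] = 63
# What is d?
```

After line 1: d = {'inner': {'x': 26, 'y': 49}}
After line 2 (inner x overwritten): d = {'inner': {'x': 63, 'y': 49}}

{'inner': {'x': 63, 'y': 49}}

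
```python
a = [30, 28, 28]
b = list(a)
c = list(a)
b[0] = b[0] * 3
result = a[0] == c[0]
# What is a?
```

After line 1: a = [30, 28, 28]
After line 2 (b = list(a), copy): a = [30, 28, 28], b = [30, 28, 28]
After line 3 (c = list(a) is a copy, new object): c = [30, 28, 28]
After line 4 (b[0] = 30 * 3 = 90; only b mutates (copy)): a = [30, 28, 28], b = [90, 28, 28], c = [30, 28, 28]
After line 5 (a[0] = 30, c[0] = 30; result = True)

[30, 28, 28]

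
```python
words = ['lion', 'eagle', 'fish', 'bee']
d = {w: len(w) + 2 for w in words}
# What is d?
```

{'lion': 6, 'eagle': 7, 'fish': 6, 'bee': 5}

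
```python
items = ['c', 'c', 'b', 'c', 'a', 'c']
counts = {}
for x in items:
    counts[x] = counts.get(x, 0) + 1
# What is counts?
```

Initial: counts = {}, items = ['c', 'c', 'b', 'c', 'a', 'c']
See 'c': counts = {'c': 1}
See 'c': counts = {'c': 2}
See 'b': counts = {'c': 2, 'b': 1}
See 'c': counts = {'c': 3, 'b': 1}
See 'a': counts = {'c': 3, 'b': 1, 'a': 1}
See 'c': counts = {'c': 4, 'b': 1, 'a': 1}

{'c': 4, 'b': 1, 'a': 1}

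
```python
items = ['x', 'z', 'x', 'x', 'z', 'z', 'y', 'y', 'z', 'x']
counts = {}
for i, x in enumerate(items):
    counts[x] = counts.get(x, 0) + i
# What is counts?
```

Initial: counts = {}, items = ['x', 'z', 'x', 'x', 'z', 'z', 'y', 'y', 'z', 'x']
i=0, x='x': counts = {'x': 0}
i=1, x='z': counts = {'x': 0, 'z': 1}
i=2, x='x': counts = {'x': 2, 'z': 1}
i=3, x='x': counts = {'x': 5, 'z': 1}
i=4, x='z': counts = {'x': 5, 'z': 5}
i=5, x='z': counts = {'x': 5, 'z': 10}
i=6, x='y': counts = {'x': 5, 'z': 10, 'y': 6}
i=7, x='y': counts = {'x': 5, 'z': 10, 'y': 13}
i=8, x='z': counts = {'x': 5, 'z': 18, 'y': 13}
i=9, x='x': counts = {'x': 14, 'z': 18, 'y': 13}

{'x': 14, 'z': 18, 'y': 13}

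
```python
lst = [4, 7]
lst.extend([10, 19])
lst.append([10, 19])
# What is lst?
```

After line 1: lst = [4, 7]
After line 2 (extend unpacks [10, 19]): lst = [4, 7, 10, 19]
After line 3 (append adds [10, 19] as single element): lst = [4, 7, 10, 19, [10, 19]]

[4, 7, 10, 19, [10, 19]]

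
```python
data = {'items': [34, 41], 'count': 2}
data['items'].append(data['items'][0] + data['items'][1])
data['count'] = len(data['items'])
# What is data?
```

After line 1: data = {'items': [34, 41], 'count': 2}
After line 2 (append 34 + 41 = 75): data = {'items': [34, 41, 75], 'count': 2}
After line 3 (count = len(items) = 3): data = {'items': [34, 41, 75], 'count': 3}

{'items': [34, 41, 75], 'count': 3}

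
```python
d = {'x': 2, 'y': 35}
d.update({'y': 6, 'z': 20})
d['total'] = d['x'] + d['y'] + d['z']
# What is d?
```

After line 1: d = {'x': 2, 'y': 35}
After line 2 (y overwritten, z added): d = {'x': 2, 'y': 6, 'z': 20}
After line 3 (total = 2 + 6 + 20 = 28): d = {'x': 2, 'y': 6, 'z': 20, 'total': 28}

{'x': 2, 'y': 6, 'z': 20, 'total': 28}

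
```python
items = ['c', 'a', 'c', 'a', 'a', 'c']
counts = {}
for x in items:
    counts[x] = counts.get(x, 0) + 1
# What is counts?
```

Initial: counts = {}, items = ['c', 'a', 'c', 'a', 'a', 'c']
See 'c': counts = {'c': 1}
See 'a': counts = {'c': 1, 'a': 1}
See 'c': counts = {'c': 2, 'a': 1}
See 'a': counts = {'c': 2, 'a': 2}
See 'a': counts = {'c': 2, 'a': 3}
See 'c': counts = {'c': 3, 'a': 3}

{'c': 3, 'a': 3}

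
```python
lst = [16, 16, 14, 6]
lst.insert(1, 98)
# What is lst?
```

[16, 98, 16, 14, 6]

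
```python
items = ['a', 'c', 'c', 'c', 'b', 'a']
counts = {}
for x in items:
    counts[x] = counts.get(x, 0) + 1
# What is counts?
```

Initial: counts = {}, items = ['a', 'c', 'c', 'c', 'b', 'a']
See 'a': counts = {'a': 1}
See 'c': counts = {'a': 1, 'c': 1}
See 'c': counts = {'a': 1, 'c': 2}
See 'c': counts = {'a': 1, 'c': 3}
See 'b': counts = {'a': 1, 'c': 3, 'b': 1}
See 'a': counts = {'a': 2, 'c': 3, 'b': 1}

{'a': 2, 'c': 3, 'b': 1}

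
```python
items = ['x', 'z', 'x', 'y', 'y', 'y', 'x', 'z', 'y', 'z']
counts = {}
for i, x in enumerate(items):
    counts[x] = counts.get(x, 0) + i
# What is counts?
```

Initial: counts = {}, items = ['x', 'z', 'x', 'y', 'y', 'y', 'x', 'z', 'y', 'z']
i=0, x='x': counts = {'x': 0}
i=1, x='z': counts = {'x': 0, 'z': 1}
i=2, x='x': counts = {'x': 2, 'z': 1}
i=3, x='y': counts = {'x': 2, 'z': 1, 'y': 3}
i=4, x='y': counts = {'x': 2, 'z': 1, 'y': 7}
i=5, x='y': counts = {'x': 2, 'z': 1, 'y': 12}
i=6, x='x': counts = {'x': 8, 'z': 1, 'y': 12}
i=7, x='z': counts = {'x': 8, 'z': 8, 'y': 12}
i=8, x='y': counts = {'x': 8, 'z': 8, 'y': 20}
i=9, x='z': counts = {'x': 8, 'z': 17, 'y': 20}

{'x': 8, 'z': 17, 'y': 20}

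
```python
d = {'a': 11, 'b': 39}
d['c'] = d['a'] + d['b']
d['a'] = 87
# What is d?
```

After line 1: d = {'a': 11, 'b': 39}
After line 2 (d['c'] = 11 + 39): d = {'a': 11, 'b': 39, 'c': 50}
After line 3: d = {'a': 87, 'b': 39, 'c': 50}

{'a': 87, 'b': 39, 'c': 50}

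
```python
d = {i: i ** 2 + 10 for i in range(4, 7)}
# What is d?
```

{4: 26, 5: 35, 6: 46}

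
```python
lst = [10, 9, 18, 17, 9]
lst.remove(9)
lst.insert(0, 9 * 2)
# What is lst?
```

After line 1: lst = [10, 9, 18, 17, 9]
After line 2 (remove first 9): lst = [10, 18, 17, 9]
After line 3 (insert 18 at index 0): lst = [18, 10, 18, 17, 9]

[18, 10, 18, 17, 9]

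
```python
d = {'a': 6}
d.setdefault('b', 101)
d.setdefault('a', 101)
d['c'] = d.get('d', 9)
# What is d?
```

After line 1: d = {'a': 6}
After line 2 (setdefault adds 'b'=101): d = {'a': 6, 'b': 101}
After line 3 (setdefault 'a' no-op, already exists): d = {'a': 6, 'b': 101}
After line 4 (get('d', 9) returns default since 'd' not in d): d = {'a': 6, 'b': 101, 'c': 9}

{'a': 6, 'b': 101, 'c': 9}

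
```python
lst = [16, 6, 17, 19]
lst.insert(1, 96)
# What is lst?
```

[16, 96, 6, 17, 19]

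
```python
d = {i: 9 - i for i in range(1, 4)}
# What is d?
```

{1: 8, 2: 7, 3: 6}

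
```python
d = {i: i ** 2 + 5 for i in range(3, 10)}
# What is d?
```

{3: 14, 4: 21, 5: 30, 6: 41, 7: 54, 8: 69, 9: 86}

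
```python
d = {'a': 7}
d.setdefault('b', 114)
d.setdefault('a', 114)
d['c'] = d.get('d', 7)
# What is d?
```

After line 1: d = {'a': 7}
After line 2 (setdefault adds 'b'=114): d = {'a': 7, 'b': 114}
After line 3 (setdefault 'a' no-op, already exists): d = {'a': 7, 'b': 114}
After line 4 (get('d', 7) returns default since 'd' not in d): d = {'a': 7, 'b': 114, 'c': 7}

{'a': 7, 'b': 114, 'c': 7}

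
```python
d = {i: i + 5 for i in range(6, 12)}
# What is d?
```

{6: 11, 7: 12, 8: 13, 9: 14, 10: 15, 11: 16}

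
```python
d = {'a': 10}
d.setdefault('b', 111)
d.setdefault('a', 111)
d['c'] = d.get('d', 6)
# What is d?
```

After line 1: d = {'a': 10}
After line 2 (setdefault adds 'b'=111): d = {'a': 10, 'b': 111}
After line 3 (setdefault 'a' no-op, already exists): d = {'a': 10, 'b': 111}
After line 4 (get('d', 6) returns default since 'd' not in d): d = {'a': 10, 'b': 111, 'c': 6}

{'a': 10, 'b': 111, 'c': 6}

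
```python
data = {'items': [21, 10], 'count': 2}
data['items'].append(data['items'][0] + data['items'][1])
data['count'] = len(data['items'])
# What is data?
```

After line 1: data = {'items': [21, 10], 'count': 2}
After line 2 (append 21 + 10 = 31): data = {'items': [21, 10, 31], 'count': 2}
After line 3 (count = len(items) = 3): data = {'items': [21, 10, 31], 'count': 3}

{'items': [21, 10, 31], 'count': 3}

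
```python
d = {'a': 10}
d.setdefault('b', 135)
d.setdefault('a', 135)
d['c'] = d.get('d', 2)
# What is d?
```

After line 1: d = {'a': 10}
After line 2 (setdefault adds 'b'=135): d = {'a': 10, 'b': 135}
After line 3 (setdefault 'a' no-op, already exists): d = {'a': 10, 'b': 135}
After line 4 (get('d', 2) returns default since 'd' not in d): d = {'a': 10, 'b': 135, 'c': 2}

{'a': 10, 'b': 135, 'c': 2}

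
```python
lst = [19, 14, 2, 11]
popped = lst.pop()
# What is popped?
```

11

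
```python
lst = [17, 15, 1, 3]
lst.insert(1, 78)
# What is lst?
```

[17, 78, 15, 1, 3]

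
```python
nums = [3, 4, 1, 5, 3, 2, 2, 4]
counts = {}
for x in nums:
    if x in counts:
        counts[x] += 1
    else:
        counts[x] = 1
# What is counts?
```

Initial: counts = {}, nums = [3, 4, 1, 5, 3, 2, 2, 4]
See 3: counts = {3: 1}
See 4: counts = {3: 1, 4: 1}
See 1: counts = {3: 1, 4: 1, 1: 1}
See 5: counts = {3: 1, 4: 1, 1: 1, 5: 1}
See 3: counts = {3: 2, 4: 1, 1: 1, 5: 1}
See 2: counts = {3: 2, 4: 1, 1: 1, 5: 1, 2: 1}
See 2: counts = {3: 2, 4: 1, 1: 1, 5: 1, 2: 2}
See 4: counts = {3: 2, 4: 2, 1: 1, 5: 1, 2: 2}

{3: 2, 4: 2, 1: 1, 5: 1, 2: 2}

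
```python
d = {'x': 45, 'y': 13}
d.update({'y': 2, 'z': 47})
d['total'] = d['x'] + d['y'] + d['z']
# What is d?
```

After line 1: d = {'x': 45, 'y': 13}
After line 2 (y overwritten, z added): d = {'x': 45, 'y': 2, 'z': 47}
After line 3 (total = 45 + 2 + 47 = 94): d = {'x': 45, 'y': 2, 'z': 47, 'total': 94}

{'x': 45, 'y': 2, 'z': 47, 'total': 94}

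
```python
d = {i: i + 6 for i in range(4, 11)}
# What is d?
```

{4: 10, 5: 11, 6: 12, 7: 13, 8: 14, 9: 15, 10: 16}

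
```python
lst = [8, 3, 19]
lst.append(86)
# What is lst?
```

[8, 3, 19, 86]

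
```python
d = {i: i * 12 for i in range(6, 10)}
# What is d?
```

{6: 72, 7: 84, 8: 96, 9: 108}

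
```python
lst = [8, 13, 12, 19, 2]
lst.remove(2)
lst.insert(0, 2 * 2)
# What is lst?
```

After line 1: lst = [8, 13, 12, 19, 2]
After line 2 (remove first 2): lst = [8, 13, 12, 19]
After line 3 (insert 4 at index 0): lst = [4, 8, 13, 12, 19]

[4, 8, 13, 12, 19]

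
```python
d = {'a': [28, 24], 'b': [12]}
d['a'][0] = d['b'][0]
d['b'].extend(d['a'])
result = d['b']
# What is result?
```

After line 1: d = {'a': [28, 24], 'b': [12]}
After line 2 (a[0] = b[0] = 12): d = {'a': [12, 24], 'b': [12]}
After line 3 (b.extend(a) appends [12, 24]): d = {'a': [12, 24], 'b': [12, 12, 24]}
After line 4: result = d['b'] = [12, 12, 24]

[12, 12, 24]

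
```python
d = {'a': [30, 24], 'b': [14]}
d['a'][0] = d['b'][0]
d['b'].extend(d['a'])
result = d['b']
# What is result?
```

After line 1: d = {'a': [30, 24], 'b': [14]}
After line 2 (a[0] = b[0] = 14): d = {'a': [14, 24], 'b': [14]}
After line 3 (b.extend(a) appends [14, 24]): d = {'a': [14, 24], 'b': [14, 14, 24]}
After line 4: result = d['b'] = [14, 14, 24]

[14, 14, 24]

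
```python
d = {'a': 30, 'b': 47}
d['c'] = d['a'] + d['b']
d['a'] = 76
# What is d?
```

After line 1: d = {'a': 30, 'b': 47}
After line 2 (d['c'] = 30 + 47): d = {'a': 30, 'b': 47, 'c': 77}
After line 3: d = {'a': 76, 'b': 47, 'c': 77}

{'a': 76, 'b': 47, 'c': 77}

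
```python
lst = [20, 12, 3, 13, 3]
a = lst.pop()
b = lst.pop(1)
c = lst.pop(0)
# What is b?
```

After line 1: lst = [20, 12, 3, 13, 3]
After line 2 (pop() -> a = 3): lst = [20, 12, 3, 13]
After line 3 (pop(1) -> b = 12): lst = [20, 3, 13]
After line 4 (pop(0) -> c = 20): lst = [3, 13]

12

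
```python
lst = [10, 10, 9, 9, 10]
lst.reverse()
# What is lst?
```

[10, 9, 9, 10, 10]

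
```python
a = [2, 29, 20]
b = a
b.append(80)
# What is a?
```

After line 1: a = [2, 29, 20]
After line 2 (b = a is an alias, same object): a = [2, 29, 20], b = [2, 29, 20]
After line 3 (b.append mutates the shared list): a = [2, 29, 20, 80], b = [2, 29, 20, 80]

[2, 29, 20, 80]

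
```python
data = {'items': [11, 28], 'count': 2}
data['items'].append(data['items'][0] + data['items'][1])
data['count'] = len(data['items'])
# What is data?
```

After line 1: data = {'items': [11, 28], 'count': 2}
After line 2 (append 11 + 28 = 39): data = {'items': [11, 28, 39], 'count': 2}
After line 3 (count = len(items) = 3): data = {'items': [11, 28, 39], 'count': 3}

{'items': [11, 28, 39], 'count': 3}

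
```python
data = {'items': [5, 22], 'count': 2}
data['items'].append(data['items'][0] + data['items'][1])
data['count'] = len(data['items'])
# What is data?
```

After line 1: data = {'items': [5, 22], 'count': 2}
After line 2 (append 5 + 22 = 27): data = {'items': [5, 22, 27], 'count': 2}
After line 3 (count = len(items) = 3): data = {'items': [5, 22, 27], 'count': 3}

{'items': [5, 22, 27], 'count': 3}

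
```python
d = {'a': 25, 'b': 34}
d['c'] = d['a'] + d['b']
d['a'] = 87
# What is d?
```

After line 1: d = {'a': 25, 'b': 34}
After line 2 (d['c'] = 25 + 34): d = {'a': 25, 'b': 34, 'c': 59}
After line 3: d = {'a': 87, 'b': 34, 'c': 59}

{'a': 87, 'b': 34, 'c': 59}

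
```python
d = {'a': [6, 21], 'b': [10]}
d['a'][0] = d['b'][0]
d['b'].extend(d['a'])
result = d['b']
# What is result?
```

After line 1: d = {'a': [6, 21], 'b': [10]}
After line 2 (a[0] = b[0] = 10): d = {'a': [10, 21], 'b': [10]}
After line 3 (b.extend(a) appends [10, 21]): d = {'a': [10, 21], 'b': [10, 10, 21]}
After line 4: result = d['b'] = [10, 10, 21]

[10, 10, 21]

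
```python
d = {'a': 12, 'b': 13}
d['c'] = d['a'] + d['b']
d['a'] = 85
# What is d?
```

After line 1: d = {'a': 12, 'b': 13}
After line 2 (d['c'] = 12 + 13): d = {'a': 12, 'b': 13, 'c': 25}
After line 3: d = {'a': 85, 'b': 13, 'c': 25}

{'a': 85, 'b': 13, 'c': 25}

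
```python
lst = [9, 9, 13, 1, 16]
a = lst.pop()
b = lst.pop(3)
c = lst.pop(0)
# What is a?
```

After line 1: lst = [9, 9, 13, 1, 16]
After line 2 (pop() -> a = 16): lst = [9, 9, 13, 1]
After line 3 (pop(3) -> b = 1): lst = [9, 9, 13]
After line 4 (pop(0) -> c = 9): lst = [9, 13]

16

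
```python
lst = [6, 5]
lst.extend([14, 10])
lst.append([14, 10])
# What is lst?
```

After line 1: lst = [6, 5]
After line 2 (extend unpacks [14, 10]): lst = [6, 5, 14, 10]
After line 3 (append adds [14, 10] as single element): lst = [6, 5, 14, 10, [14, 10]]

[6, 5, 14, 10, [14, 10]]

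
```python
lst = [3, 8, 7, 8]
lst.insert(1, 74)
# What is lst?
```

[3, 74, 8, 7, 8]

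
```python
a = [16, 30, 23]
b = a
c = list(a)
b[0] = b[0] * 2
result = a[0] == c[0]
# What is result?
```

After line 1: a = [16, 30, 23]
After line 2 (b = a, alias): a = [16, 30, 23], b = [16, 30, 23]
After line 3 (c = list(a) is a copy, new object): c = [16, 30, 23]
After line 4 (b[0] = 16 * 2 = 32; mutates shared a/b): a = b = [32, 30, 23], c = [16, 30, 23]
After line 5 (a[0] = 32, c[0] = 16; result = False)

False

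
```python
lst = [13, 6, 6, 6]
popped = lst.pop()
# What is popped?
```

6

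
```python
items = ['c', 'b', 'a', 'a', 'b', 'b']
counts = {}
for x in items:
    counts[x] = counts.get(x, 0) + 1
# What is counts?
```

Initial: counts = {}, items = ['c', 'b', 'a', 'a', 'b', 'b']
See 'c': counts = {'c': 1}
See 'b': counts = {'c': 1, 'b': 1}
See 'a': counts = {'c': 1, 'b': 1, 'a': 1}
See 'a': counts = {'c': 1, 'b': 1, 'a': 2}
See 'b': counts = {'c': 1, 'b': 2, 'a': 2}
See 'b': counts = {'c': 1, 'b': 3, 'a': 2}

{'c': 1, 'b': 3, 'a': 2}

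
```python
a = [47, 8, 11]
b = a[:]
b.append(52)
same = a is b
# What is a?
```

After line 1: a = [47, 8, 11]
After line 2 (b = a[:] is a shallow copy, new object): a = [47, 8, 11], b = [47, 8, 11]
After line 3 (append only mutates b): a = [47, 8, 11], b = [47, 8, 11, 52]
After line 4 (same = a is b; different objects -> False): same = False

[47, 8, 11]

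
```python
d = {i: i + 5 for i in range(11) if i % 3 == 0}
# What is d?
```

{0: 5, 3: 8, 6: 11, 9: 14}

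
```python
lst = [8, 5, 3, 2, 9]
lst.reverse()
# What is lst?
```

[9, 2, 3, 5, 8]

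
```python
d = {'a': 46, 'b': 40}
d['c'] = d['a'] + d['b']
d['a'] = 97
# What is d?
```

After line 1: d = {'a': 46, 'b': 40}
After line 2 (d['c'] = 46 + 40): d = {'a': 46, 'b': 40, 'c': 86}
After line 3: d = {'a': 97, 'b': 40, 'c': 86}

{'a': 97, 'b': 40, 'c': 86}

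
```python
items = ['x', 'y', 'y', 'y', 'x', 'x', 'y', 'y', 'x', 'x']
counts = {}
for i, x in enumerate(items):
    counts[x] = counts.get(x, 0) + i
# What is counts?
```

Initial: counts = {}, items = ['x', 'y', 'y', 'y', 'x', 'x', 'y', 'y', 'x', 'x']
i=0, x='x': counts = {'x': 0}
i=1, x='y': counts = {'x': 0, 'y': 1}
i=2, x='y': counts = {'x': 0, 'y': 3}
i=3, x='y': counts = {'x': 0, 'y': 6}
i=4, x='x': counts = {'x': 4, 'y': 6}
i=5, x='x': counts = {'x': 9, 'y': 6}
i=6, x='y': counts = {'x': 9, 'y': 12}
i=7, x='y': counts = {'x': 9, 'y': 19}
i=8, x='x': counts = {'x': 17, 'y': 19}
i=9, x='x': counts = {'x': 26, 'y': 19}

{'x': 26, 'y': 19}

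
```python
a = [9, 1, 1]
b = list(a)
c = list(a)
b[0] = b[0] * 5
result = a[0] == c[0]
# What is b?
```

After line 1: a = [9, 1, 1]
After line 2 (b = list(a), copy): a = [9, 1, 1], b = [9, 1, 1]
After line 3 (c = list(a) is a copy, new object): c = [9, 1, 1]
After line 4 (b[0] = 9 * 5 = 45; only b mutates (copy)): a = [9, 1, 1], b = [45, 1, 1], c = [9, 1, 1]
After line 5 (a[0] = 9, c[0] = 9; result = True)

[45, 1, 1]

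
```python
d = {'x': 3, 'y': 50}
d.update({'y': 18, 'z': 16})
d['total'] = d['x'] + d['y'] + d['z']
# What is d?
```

After line 1: d = {'x': 3, 'y': 50}
After line 2 (y overwritten, z added): d = {'x': 3, 'y': 18, 'z': 16}
After line 3 (total = 3 + 18 + 16 = 37): d = {'x': 3, 'y': 18, 'z': 16, 'total': 37}

{'x': 3, 'y': 18, 'z': 16, 'total': 37}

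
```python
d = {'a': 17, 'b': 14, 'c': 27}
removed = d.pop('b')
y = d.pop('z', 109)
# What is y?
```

After line 1: d = {'a': 17, 'b': 14, 'c': 27}
After line 2 (pop 'b' returns 14): d = {'a': 17, 'c': 27}, removed = 14
After line 3 (pop 'z' missing, returns default 109): d = {'a': 17, 'c': 27}, y = 109

109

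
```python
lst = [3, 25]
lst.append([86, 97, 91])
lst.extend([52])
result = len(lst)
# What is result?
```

After line 1: lst = [3, 25]
After line 2 (append adds [86, 97, 91] as single element): lst = [3, 25, [86, 97, 91]]
After line 3 (extend unpacks [52], adds 52): lst = [3, 25, [86, 97, 91], 52]
After line 4: result = len(lst) = 4

4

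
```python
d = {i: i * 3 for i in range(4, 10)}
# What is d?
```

{4: 12, 5: 15, 6: 18, 7: 21, 8: 24, 9: 27}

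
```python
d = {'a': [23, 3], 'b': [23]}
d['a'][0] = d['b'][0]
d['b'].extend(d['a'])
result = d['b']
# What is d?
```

After line 1: d = {'a': [23, 3], 'b': [23]}
After line 2 (a[0] = b[0] = 23): d = {'a': [23, 3], 'b': [23]}
After line 3 (b.extend(a) appends [23, 3]): d = {'a': [23, 3], 'b': [23, 23, 3]}
After line 4: result = d['b'] = [23, 23, 3]

{'a': [23, 3], 'b': [23, 23, 3]}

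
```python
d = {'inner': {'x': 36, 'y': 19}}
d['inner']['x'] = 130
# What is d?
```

After line 1: d = {'inner': {'x': 36, 'y': 19}}
After line 2 (inner x overwritten): d = {'inner': {'x': 130, 'y': 19}}

{'inner': {'x': 130, 'y': 19}}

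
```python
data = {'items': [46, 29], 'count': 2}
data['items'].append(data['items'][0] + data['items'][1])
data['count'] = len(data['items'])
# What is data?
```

After line 1: data = {'items': [46, 29], 'count': 2}
After line 2 (append 46 + 29 = 75): data = {'items': [46, 29, 75], 'count': 2}
After line 3 (count = len(items) = 3): data = {'items': [46, 29, 75], 'count': 3}

{'items': [46, 29, 75], 'count': 3}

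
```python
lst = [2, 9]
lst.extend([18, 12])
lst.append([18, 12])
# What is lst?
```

After line 1: lst = [2, 9]
After line 2 (extend unpacks [18, 12]): lst = [2, 9, 18, 12]
After line 3 (append adds [18, 12] as single element): lst = [2, 9, 18, 12, [18, 12]]

[2, 9, 18, 12, [18, 12]]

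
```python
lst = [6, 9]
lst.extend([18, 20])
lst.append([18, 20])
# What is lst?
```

After line 1: lst = [6, 9]
After line 2 (extend unpacks [18, 20]): lst = [6, 9, 18, 20]
After line 3 (append adds [18, 20] as single element): lst = [6, 9, 18, 20, [18, 20]]

[6, 9, 18, 20, [18, 20]]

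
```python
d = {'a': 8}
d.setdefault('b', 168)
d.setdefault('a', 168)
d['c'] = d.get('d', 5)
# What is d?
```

After line 1: d = {'a': 8}
After line 2 (setdefault adds 'b'=168): d = {'a': 8, 'b': 168}
After line 3 (setdefault 'a' no-op, already exists): d = {'a': 8, 'b': 168}
After line 4 (get('d', 5) returns default since 'd' not in d): d = {'a': 8, 'b': 168, 'c': 5}

{'a': 8, 'b': 168, 'c': 5}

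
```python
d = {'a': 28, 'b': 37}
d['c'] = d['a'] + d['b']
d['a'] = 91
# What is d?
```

After line 1: d = {'a': 28, 'b': 37}
After line 2 (d['c'] = 28 + 37): d = {'a': 28, 'b': 37, 'c': 65}
After line 3: d = {'a': 91, 'b': 37, 'c': 65}

{'a': 91, 'b': 37, 'c': 65}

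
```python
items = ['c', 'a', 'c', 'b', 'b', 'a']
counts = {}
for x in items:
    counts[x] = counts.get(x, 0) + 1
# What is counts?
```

Initial: counts = {}, items = ['c', 'a', 'c', 'b', 'b', 'a']
See 'c': counts = {'c': 1}
See 'a': counts = {'c': 1, 'a': 1}
See 'c': counts = {'c': 2, 'a': 1}
See 'b': counts = {'c': 2, 'a': 1, 'b': 1}
See 'b': counts = {'c': 2, 'a': 1, 'b': 2}
See 'a': counts = {'c': 2, 'a': 2, 'b': 2}

{'c': 2, 'a': 2, 'b': 2}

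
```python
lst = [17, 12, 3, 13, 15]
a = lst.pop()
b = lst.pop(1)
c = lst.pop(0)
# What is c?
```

After line 1: lst = [17, 12, 3, 13, 15]
After line 2 (pop() -> a = 15): lst = [17, 12, 3, 13]
After line 3 (pop(1) -> b = 12): lst = [17, 3, 13]
After line 4 (pop(0) -> c = 17): lst = [3, 13]

17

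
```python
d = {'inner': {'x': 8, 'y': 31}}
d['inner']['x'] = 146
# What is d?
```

After line 1: d = {'inner': {'x': 8, 'y': 31}}
After line 2 (inner x overwritten): d = {'inner': {'x': 146, 'y': 31}}

{'inner': {'x': 146, 'y': 31}}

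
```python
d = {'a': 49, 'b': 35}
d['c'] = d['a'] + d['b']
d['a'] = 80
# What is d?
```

After line 1: d = {'a': 49, 'b': 35}
After line 2 (d['c'] = 49 + 35): d = {'a': 49, 'b': 35, 'c': 84}
After line 3: d = {'a': 80, 'b': 35, 'c': 84}

{'a': 80, 'b': 35, 'c': 84}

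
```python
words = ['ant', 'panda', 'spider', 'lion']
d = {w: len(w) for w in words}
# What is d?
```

{'ant': 3, 'panda': 5, 'spider': 6, 'lion': 4}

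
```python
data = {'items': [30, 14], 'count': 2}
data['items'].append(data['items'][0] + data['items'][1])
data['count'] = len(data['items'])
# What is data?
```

After line 1: data = {'items': [30, 14], 'count': 2}
After line 2 (append 30 + 14 = 44): data = {'items': [30, 14, 44], 'count': 2}
After line 3 (count = len(items) = 3): data = {'items': [30, 14, 44], 'count': 3}

{'items': [30, 14, 44], 'count': 3}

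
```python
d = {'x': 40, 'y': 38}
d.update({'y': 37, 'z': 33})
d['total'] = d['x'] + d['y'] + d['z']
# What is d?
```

After line 1: d = {'x': 40, 'y': 38}
After line 2 (y overwritten, z added): d = {'x': 40, 'y': 37, 'z': 33}
After line 3 (total = 40 + 37 + 33 = 110): d = {'x': 40, 'y': 37, 'z': 33, 'total': 110}

{'x': 40, 'y': 37, 'z': 33, 'total': 110}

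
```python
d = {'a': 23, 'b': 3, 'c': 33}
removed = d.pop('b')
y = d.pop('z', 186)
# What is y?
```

After line 1: d = {'a': 23, 'b': 3, 'c': 33}
After line 2 (pop 'b' returns 3): d = {'a': 23, 'c': 33}, removed = 3
After line 3 (pop 'z' missing, returns default 186): d = {'a': 23, 'c': 33}, y = 186

186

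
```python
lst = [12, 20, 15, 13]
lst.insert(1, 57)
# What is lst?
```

[12, 57, 20, 15, 13]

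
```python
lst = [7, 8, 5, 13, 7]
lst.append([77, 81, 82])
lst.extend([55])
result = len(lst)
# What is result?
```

After line 1: lst = [7, 8, 5, 13, 7]
After line 2 (append adds [77, 81, 82] as single element): lst = [7, 8, 5, 13, 7, [77, 81, 82]]
After line 3 (extend unpacks [55], adds 55): lst = [7, 8, 5, 13, 7, [77, 81, 82], 55]
After line 4: result = len(lst) = 7

7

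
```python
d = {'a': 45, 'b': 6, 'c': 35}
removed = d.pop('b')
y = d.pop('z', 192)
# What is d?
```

After line 1: d = {'a': 45, 'b': 6, 'c': 35}
After line 2 (pop 'b' returns 6): d = {'a': 45, 'c': 35}, removed = 6
After line 3 (pop 'z' missing, returns default 192): d = {'a': 45, 'c': 35}, y = 192

{'a': 45, 'c': 35}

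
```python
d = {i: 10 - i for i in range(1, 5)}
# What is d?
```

{1: 9, 2: 8, 3: 7, 4: 6}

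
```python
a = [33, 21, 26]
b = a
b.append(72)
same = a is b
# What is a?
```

After line 1: a = [33, 21, 26]
After line 2 (b = a is an alias, same object): a = [33, 21, 26], b = [33, 21, 26]
After line 3 (b.append mutates the shared list): a = [33, 21, 26, 72], b = [33, 21, 26, 72]
After line 4 (same = a is b; same object -> True): same = True

[33, 21, 26, 72]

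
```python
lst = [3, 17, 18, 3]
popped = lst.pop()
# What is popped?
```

3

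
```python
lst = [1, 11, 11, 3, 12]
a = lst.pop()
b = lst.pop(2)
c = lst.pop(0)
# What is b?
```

After line 1: lst = [1, 11, 11, 3, 12]
After line 2 (pop() -> a = 12): lst = [1, 11, 11, 3]
After line 3 (pop(2) -> b = 11): lst = [1, 11, 3]
After line 4 (pop(0) -> c = 1): lst = [11, 3]

11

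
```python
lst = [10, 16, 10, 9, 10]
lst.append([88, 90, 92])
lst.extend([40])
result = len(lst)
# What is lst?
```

After line 1: lst = [10, 16, 10, 9, 10]
After line 2 (append adds [88, 90, 92] as single element): lst = [10, 16, 10, 9, 10, [88, 90, 92]]
After line 3 (extend unpacks [40], adds 40): lst = [10, 16, 10, 9, 10, [88, 90, 92], 40]
After line 4: result = len(lst) = 7

[10, 16, 10, 9, 10, [88, 90, 92], 40]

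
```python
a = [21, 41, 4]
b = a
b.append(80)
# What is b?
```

After line 1: a = [21, 41, 4]
After line 2 (b = a is an alias, same object): a = [21, 41, 4], b = [21, 41, 4]
After line 3 (b.append mutates the shared list): a = [21, 41, 4, 80], b = [21, 41, 4, 80]

[21, 41, 4, 80]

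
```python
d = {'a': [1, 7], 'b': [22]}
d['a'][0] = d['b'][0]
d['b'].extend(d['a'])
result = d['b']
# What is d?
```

After line 1: d = {'a': [1, 7], 'b': [22]}
After line 2 (a[0] = b[0] = 22): d = {'a': [22, 7], 'b': [22]}
After line 3 (b.extend(a) appends [22, 7]): d = {'a': [22, 7], 'b': [22, 22, 7]}
After line 4: result = d['b'] = [22, 22, 7]

{'a': [22, 7], 'b': [22, 22, 7]}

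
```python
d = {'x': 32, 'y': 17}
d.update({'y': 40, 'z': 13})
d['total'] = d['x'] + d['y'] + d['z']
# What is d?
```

After line 1: d = {'x': 32, 'y': 17}
After line 2 (y overwritten, z added): d = {'x': 32, 'y': 40, 'z': 13}
After line 3 (total = 32 + 40 + 13 = 85): d = {'x': 32, 'y': 40, 'z': 13, 'total': 85}

{'x': 32, 'y': 40, 'z': 13, 'total': 85}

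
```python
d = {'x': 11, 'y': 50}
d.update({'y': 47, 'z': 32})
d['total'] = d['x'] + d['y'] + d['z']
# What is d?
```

After line 1: d = {'x': 11, 'y': 50}
After line 2 (y overwritten, z added): d = {'x': 11, 'y': 47, 'z': 32}
After line 3 (total = 11 + 47 + 32 = 90): d = {'x': 11, 'y': 47, 'z': 32, 'total': 90}

{'x': 11, 'y': 47, 'z': 32, 'total': 90}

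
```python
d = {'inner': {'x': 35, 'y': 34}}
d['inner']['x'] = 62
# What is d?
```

After line 1: d = {'inner': {'x': 35, 'y': 34}}
After line 2 (inner x overwritten): d = {'inner': {'x': 62, 'y': 34}}

{'inner': {'x': 62, 'y': 34}}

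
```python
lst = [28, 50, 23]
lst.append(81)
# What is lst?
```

[28, 50, 23, 81]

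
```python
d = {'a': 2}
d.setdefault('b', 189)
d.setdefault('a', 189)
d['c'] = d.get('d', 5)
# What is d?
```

After line 1: d = {'a': 2}
After line 2 (setdefault adds 'b'=189): d = {'a': 2, 'b': 189}
After line 3 (setdefault 'a' no-op, already exists): d = {'a': 2, 'b': 189}
After line 4 (get('d', 5) returns default since 'd' not in d): d = {'a': 2, 'b': 189, 'c': 5}

{'a': 2, 'b': 189, 'c': 5}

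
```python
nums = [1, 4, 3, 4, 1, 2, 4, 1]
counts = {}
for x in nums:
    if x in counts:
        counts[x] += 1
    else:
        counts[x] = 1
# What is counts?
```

Initial: counts = {}, nums = [1, 4, 3, 4, 1, 2, 4, 1]
See 1: counts = {1: 1}
See 4: counts = {1: 1, 4: 1}
See 3: counts = {1: 1, 4: 1, 3: 1}
See 4: counts = {1: 1, 4: 2, 3: 1}
See 1: counts = {1: 2, 4: 2, 3: 1}
See 2: counts = {1: 2, 4: 2, 3: 1, 2: 1}
See 4: counts = {1: 2, 4: 3, 3: 1, 2: 1}
See 1: counts = {1: 3, 4: 3, 3: 1, 2: 1}

{1: 3, 4: 3, 3: 1, 2: 1}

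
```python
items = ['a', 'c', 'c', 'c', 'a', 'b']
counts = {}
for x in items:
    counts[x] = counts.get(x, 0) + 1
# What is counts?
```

Initial: counts = {}, items = ['a', 'c', 'c', 'c', 'a', 'b']
See 'a': counts = {'a': 1}
See 'c': counts = {'a': 1, 'c': 1}
See 'c': counts = {'a': 1, 'c': 2}
See 'c': counts = {'a': 1, 'c': 3}
See 'a': counts = {'a': 2, 'c': 3}
See 'b': counts = {'a': 2, 'c': 3, 'b': 1}

{'a': 2, 'c': 3, 'b': 1}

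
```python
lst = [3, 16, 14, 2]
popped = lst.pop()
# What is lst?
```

[3, 16, 14]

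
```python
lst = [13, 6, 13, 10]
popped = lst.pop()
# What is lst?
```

[13, 6, 13]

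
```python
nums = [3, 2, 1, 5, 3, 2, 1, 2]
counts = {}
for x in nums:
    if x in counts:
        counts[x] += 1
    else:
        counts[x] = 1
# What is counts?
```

Initial: counts = {}, nums = [3, 2, 1, 5, 3, 2, 1, 2]
See 3: counts = {3: 1}
See 2: counts = {3: 1, 2: 1}
See 1: counts = {3: 1, 2: 1, 1: 1}
See 5: counts = {3: 1, 2: 1, 1: 1, 5: 1}
See 3: counts = {3: 2, 2: 1, 1: 1, 5: 1}
See 2: counts = {3: 2, 2: 2, 1: 1, 5: 1}
See 1: counts = {3: 2, 2: 2, 1: 2, 5: 1}
See 2: counts = {3: 2, 2: 3, 1: 2, 5: 1}

{3: 2, 2: 3, 1: 2, 5: 1}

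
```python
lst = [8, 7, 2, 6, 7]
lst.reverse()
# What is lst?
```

[7, 6, 2, 7, 8]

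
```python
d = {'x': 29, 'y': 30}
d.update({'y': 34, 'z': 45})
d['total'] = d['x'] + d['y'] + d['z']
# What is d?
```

After line 1: d = {'x': 29, 'y': 30}
After line 2 (y overwritten, z added): d = {'x': 29, 'y': 34, 'z': 45}
After line 3 (total = 29 + 34 + 45 = 108): d = {'x': 29, 'y': 34, 'z': 45, 'total': 108}

{'x': 29, 'y': 34, 'z': 45, 'total': 108}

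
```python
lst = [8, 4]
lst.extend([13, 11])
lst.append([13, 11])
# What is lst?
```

After line 1: lst = [8, 4]
After line 2 (extend unpacks [13, 11]): lst = [8, 4, 13, 11]
After line 3 (append adds [13, 11] as single element): lst = [8, 4, 13, 11, [13, 11]]

[8, 4, 13, 11, [13, 11]]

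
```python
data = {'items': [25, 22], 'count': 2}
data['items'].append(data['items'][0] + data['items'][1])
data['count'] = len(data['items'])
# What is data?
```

After line 1: data = {'items': [25, 22], 'count': 2}
After line 2 (append 25 + 22 = 47): data = {'items': [25, 22, 47], 'count': 2}
After line 3 (count = len(items) = 3): data = {'items': [25, 22, 47], 'count': 3}

{'items': [25, 22, 47], 'count': 3}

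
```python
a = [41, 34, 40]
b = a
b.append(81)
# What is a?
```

After line 1: a = [41, 34, 40]
After line 2 (b = a is an alias, same object): a = [41, 34, 40], b = [41, 34, 40]
After line 3 (b.append mutates the shared list): a = [41, 34, 40, 81], b = [41, 34, 40, 81]

[41, 34, 40, 81]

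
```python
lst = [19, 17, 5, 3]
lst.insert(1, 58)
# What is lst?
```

[19, 58, 17, 5, 3]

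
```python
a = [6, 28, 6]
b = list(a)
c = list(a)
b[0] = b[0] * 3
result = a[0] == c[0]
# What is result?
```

After line 1: a = [6, 28, 6]
After line 2 (b = list(a), copy): a = [6, 28, 6], b = [6, 28, 6]
After line 3 (c = list(a) is a copy, new object): c = [6, 28, 6]
After line 4 (b[0] = 6 * 3 = 18; only b mutates (copy)): a = [6, 28, 6], b = [18, 28, 6], c = [6, 28, 6]
After line 5 (a[0] = 6, c[0] = 6; result = True)

True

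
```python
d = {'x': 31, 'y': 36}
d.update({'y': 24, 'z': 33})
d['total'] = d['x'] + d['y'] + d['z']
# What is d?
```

After line 1: d = {'x': 31, 'y': 36}
After line 2 (y overwritten, z added): d = {'x': 31, 'y': 24, 'z': 33}
After line 3 (total = 31 + 24 + 33 = 88): d = {'x': 31, 'y': 24, 'z': 33, 'total': 88}

{'x': 31, 'y': 24, 'z': 33, 'total': 88}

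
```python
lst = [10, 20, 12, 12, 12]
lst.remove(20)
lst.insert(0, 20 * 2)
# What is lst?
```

After line 1: lst = [10, 20, 12, 12, 12]
After line 2 (remove first 20): lst = [10, 12, 12, 12]
After line 3 (insert 40 at index 0): lst = [40, 10, 12, 12, 12]

[40, 10, 12, 12, 12]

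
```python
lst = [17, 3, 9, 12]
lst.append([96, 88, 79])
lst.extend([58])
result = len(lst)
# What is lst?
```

After line 1: lst = [17, 3, 9, 12]
After line 2 (append adds [96, 88, 79] as single element): lst = [17, 3, 9, 12, [96, 88, 79]]
After line 3 (extend unpacks [58], adds 58): lst = [17, 3, 9, 12, [96, 88, 79], 58]
After line 4: result = len(lst) = 6

[17, 3, 9, 12, [96, 88, 79], 58]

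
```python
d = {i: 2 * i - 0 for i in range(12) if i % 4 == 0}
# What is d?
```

{0: 0, 4: 8, 8: 16}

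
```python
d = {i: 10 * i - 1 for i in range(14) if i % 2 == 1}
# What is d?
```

{1: 9, 3: 29, 5: 49, 7: 69, 9: 89, 11: 109, 13: 129}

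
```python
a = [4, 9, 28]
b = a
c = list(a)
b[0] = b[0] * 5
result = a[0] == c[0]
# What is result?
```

After line 1: a = [4, 9, 28]
After line 2 (b = a, alias): a = [4, 9, 28], b = [4, 9, 28]
After line 3 (c = list(a) is a copy, new object): c = [4, 9, 28]
After line 4 (b[0] = 4 * 5 = 20; mutates shared a/b): a = b = [20, 9, 28], c = [4, 9, 28]
After line 5 (a[0] = 20, c[0] = 4; result = False)

False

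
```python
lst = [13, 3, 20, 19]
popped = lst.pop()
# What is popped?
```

19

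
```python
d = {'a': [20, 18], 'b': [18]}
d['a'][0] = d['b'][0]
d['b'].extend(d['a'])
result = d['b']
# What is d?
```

After line 1: d = {'a': [20, 18], 'b': [18]}
After line 2 (a[0] = b[0] = 18): d = {'a': [18, 18], 'b': [18]}
After line 3 (b.extend(a) appends [18, 18]): d = {'a': [18, 18], 'b': [18, 18, 18]}
After line 4: result = d['b'] = [18, 18, 18]

{'a': [18, 18], 'b': [18, 18, 18]}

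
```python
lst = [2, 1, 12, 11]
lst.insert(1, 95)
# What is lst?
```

[2, 95, 1, 12, 11]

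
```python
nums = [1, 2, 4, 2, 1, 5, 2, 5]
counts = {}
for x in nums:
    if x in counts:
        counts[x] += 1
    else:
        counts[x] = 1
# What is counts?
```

Initial: counts = {}, nums = [1, 2, 4, 2, 1, 5, 2, 5]
See 1: counts = {1: 1}
See 2: counts = {1: 1, 2: 1}
See 4: counts = {1: 1, 2: 1, 4: 1}
See 2: counts = {1: 1, 2: 2, 4: 1}
See 1: counts = {1: 2, 2: 2, 4: 1}
See 5: counts = {1: 2, 2: 2, 4: 1, 5: 1}
See 2: counts = {1: 2, 2: 3, 4: 1, 5: 1}
See 5: counts = {1: 2, 2: 3, 4: 1, 5: 2}

{1: 2, 2: 3, 4: 1, 5: 2}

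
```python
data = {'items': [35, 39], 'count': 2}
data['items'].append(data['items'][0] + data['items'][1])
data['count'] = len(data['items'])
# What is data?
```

After line 1: data = {'items': [35, 39], 'count': 2}
After line 2 (append 35 + 39 = 74): data = {'items': [35, 39, 74], 'count': 2}
After line 3 (count = len(items) = 3): data = {'items': [35, 39, 74], 'count': 3}

{'items': [35, 39, 74], 'count': 3}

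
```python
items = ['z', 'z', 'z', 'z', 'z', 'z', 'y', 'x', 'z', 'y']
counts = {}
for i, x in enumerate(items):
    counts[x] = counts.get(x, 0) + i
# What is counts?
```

Initial: counts = {}, items = ['z', 'z', 'z', 'z', 'z', 'z', 'y', 'x', 'z', 'y']
i=0, x='z': counts = {'z': 0}
i=1, x='z': counts = {'z': 1}
i=2, x='z': counts = {'z': 3}
i=3, x='z': counts = {'z': 6}
i=4, x='z': counts = {'z': 10}
i=5, x='z': counts = {'z': 15}
i=6, x='y': counts = {'z': 15, 'y': 6}
i=7, x='x': counts = {'z': 15, 'y': 6, 'x': 7}
i=8, x='z': counts = {'z': 23, 'y': 6, 'x': 7}
i=9, x='y': counts = {'z': 23, 'y': 15, 'x': 7}

{'z': 23, 'y': 15, 'x': 7}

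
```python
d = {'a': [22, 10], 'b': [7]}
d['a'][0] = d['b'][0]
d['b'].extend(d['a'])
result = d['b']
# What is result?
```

After line 1: d = {'a': [22, 10], 'b': [7]}
After line 2 (a[0] = b[0] = 7): d = {'a': [7, 10], 'b': [7]}
After line 3 (b.extend(a) appends [7, 10]): d = {'a': [7, 10], 'b': [7, 7, 10]}
After line 4: result = d['b'] = [7, 7, 10]

[7, 7, 10]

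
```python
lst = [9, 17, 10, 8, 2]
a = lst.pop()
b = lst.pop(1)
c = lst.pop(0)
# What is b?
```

After line 1: lst = [9, 17, 10, 8, 2]
After line 2 (pop() -> a = 2): lst = [9, 17, 10, 8]
After line 3 (pop(1) -> b = 17): lst = [9, 10, 8]
After line 4 (pop(0) -> c = 9): lst = [10, 8]

17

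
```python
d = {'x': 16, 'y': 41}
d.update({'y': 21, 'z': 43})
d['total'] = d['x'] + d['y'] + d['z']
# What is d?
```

After line 1: d = {'x': 16, 'y': 41}
After line 2 (y overwritten, z added): d = {'x': 16, 'y': 21, 'z': 43}
After line 3 (total = 16 + 21 + 43 = 80): d = {'x': 16, 'y': 21, 'z': 43, 'total': 80}

{'x': 16, 'y': 21, 'z': 43, 'total': 80}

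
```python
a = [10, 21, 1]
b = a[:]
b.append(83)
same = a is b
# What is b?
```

After line 1: a = [10, 21, 1]
After line 2 (b = a[:] is a shallow copy, new object): a = [10, 21, 1], b = [10, 21, 1]
After line 3 (append only mutates b): a = [10, 21, 1], b = [10, 21, 1, 83]
After line 4 (same = a is b; different objects -> False): same = False

[10, 21, 1, 83]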